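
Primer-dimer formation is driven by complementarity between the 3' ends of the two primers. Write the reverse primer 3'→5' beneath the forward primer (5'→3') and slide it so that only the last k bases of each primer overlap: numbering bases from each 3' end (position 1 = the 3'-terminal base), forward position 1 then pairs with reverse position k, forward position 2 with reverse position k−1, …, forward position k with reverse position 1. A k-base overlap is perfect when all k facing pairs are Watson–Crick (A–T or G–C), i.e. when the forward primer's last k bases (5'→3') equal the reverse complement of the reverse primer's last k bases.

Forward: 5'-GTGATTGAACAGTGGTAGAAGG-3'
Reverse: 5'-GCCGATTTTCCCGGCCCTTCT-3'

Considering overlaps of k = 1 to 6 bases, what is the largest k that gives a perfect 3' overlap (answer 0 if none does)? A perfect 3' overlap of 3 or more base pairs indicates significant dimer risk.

Longest perfect overlap: 6 complementary base pairs; significant dimer risk (threshold 3).

Last 6 bases (5'→3') — forward …AGAAGG, reverse …CCTTCT.
Reverse complement of the reverse primer's last 6 bases: AGAAGG; its first k bases are the reverse complement of the reverse primer's last k bases, so a perfect k-base overlap needs the forward primer's last k bases to equal them.
Comparing (forward last k vs required): k=1: G vs A ✗; k=2: GG vs AG ✗; k=3: AGG vs AGA ✗; k=4: AAGG vs AGAA ✗; k=5: GAAGG vs AGAAG ✗; k=6: AGAAGG vs AGAAGG ✓.
Only k = 6 is perfect, so the longest perfect 3' overlap is 6.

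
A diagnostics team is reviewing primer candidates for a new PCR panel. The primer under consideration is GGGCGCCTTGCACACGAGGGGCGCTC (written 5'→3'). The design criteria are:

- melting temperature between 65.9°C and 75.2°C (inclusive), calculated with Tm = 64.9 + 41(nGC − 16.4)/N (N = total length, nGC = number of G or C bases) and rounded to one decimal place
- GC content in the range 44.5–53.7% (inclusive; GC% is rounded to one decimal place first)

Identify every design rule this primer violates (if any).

Base counts: A=3, T=3, G=11, C=9 (length 26).
Tm: Tm = 64.9 + 41·(20 − 16.4)/26 = 70.6°C ✓
GC content: GC 20/26 = 76.9%, outside 44.5–53.7% ✗

Fails: GC content.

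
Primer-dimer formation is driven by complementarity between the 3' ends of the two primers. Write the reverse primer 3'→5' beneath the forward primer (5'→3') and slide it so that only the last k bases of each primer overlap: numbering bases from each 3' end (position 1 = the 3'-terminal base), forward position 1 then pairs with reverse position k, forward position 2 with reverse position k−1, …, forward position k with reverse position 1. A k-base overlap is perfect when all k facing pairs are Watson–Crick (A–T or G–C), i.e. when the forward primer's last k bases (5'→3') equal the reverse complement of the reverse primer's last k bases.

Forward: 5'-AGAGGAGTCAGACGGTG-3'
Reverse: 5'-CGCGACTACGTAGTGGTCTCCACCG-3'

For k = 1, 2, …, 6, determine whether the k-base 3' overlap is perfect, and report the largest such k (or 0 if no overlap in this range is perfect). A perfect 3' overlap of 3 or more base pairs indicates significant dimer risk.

Last 6 bases (5'→3') — forward …ACGGTG, reverse …CCACCG.
Reverse complement of the reverse primer's last 6 bases: CGGTGG; its first k bases are the reverse complement of the reverse primer's last k bases, so a perfect k-base overlap needs the forward primer's last k bases to equal them.
Comparing (forward last k vs required): k=1: G vs C ✗; k=2: TG vs CG ✗; k=3: GTG vs CGG ✗; k=4: GGTG vs CGGT ✗; k=5: CGGTG vs CGGTG ✓; k=6: ACGGTG vs CGGTGG ✗.
Only k = 5 is perfect, so the longest perfect 3' overlap is 5.

Longest perfect overlap: 5 complementary base pairs; significant dimer risk (threshold 3).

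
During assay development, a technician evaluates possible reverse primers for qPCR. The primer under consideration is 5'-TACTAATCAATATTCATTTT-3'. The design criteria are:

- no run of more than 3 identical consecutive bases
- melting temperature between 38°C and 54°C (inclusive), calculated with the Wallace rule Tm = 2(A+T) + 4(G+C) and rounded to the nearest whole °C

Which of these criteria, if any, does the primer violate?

Base counts: A=7, T=10, G=0, C=3 (length 20).
homopolymer run: longest run = 4, exceeds 3 ✗
Tm: Tm = 2·17 + 4·3 = 46°C ✓

Fails: homopolymer run.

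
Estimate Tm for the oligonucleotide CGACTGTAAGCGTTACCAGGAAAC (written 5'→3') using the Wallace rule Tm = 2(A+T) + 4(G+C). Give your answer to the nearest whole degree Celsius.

Base counts: A=8, T=4, G=6, C=6 (length 24).
Tm = 2·(8+4) + 4·(6+6) = 2·12 + 4·12 = 24 + 48 = 72°C.

72°C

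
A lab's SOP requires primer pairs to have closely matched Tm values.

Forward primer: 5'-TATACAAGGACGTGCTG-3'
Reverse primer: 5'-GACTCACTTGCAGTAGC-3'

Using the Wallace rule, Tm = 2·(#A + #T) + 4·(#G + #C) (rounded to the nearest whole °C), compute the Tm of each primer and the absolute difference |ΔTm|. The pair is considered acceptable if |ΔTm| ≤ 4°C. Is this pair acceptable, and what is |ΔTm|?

|ΔTm| = 2°C; the pair is acceptable.

Forward: A=5 T=4 G=5 C=3 → Tm = 2·9 + 4·8 = 50°C.
Reverse: A=4 T=4 G=4 C=5 → Tm = 2·8 + 4·9 = 52°C.
|ΔTm| = |50 − 52| = 2°C, ≤ 4°C.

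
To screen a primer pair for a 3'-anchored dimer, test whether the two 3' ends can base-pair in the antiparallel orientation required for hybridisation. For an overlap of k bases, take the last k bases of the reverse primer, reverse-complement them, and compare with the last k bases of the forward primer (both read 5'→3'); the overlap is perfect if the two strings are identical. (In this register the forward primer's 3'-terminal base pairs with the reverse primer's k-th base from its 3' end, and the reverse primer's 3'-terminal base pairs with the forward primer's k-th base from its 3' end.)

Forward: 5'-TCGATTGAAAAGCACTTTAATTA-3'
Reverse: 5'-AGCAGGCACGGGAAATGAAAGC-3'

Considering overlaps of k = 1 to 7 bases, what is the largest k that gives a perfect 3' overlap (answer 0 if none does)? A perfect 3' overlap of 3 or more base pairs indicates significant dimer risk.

Last 7 bases (5'→3') — forward …TTAATTA, reverse …TGAAAGC.
Reverse complement of the reverse primer's last 7 bases: GCTTTCA; its first k bases are the reverse complement of the reverse primer's last k bases, so a perfect k-base overlap needs the forward primer's last k bases to equal them.
Comparing (forward last k vs required): k=1: A vs G ✗; k=2: TA vs GC ✗; k=3: TTA vs GCT ✗; k=4: ATTA vs GCTT ✗; k=5: AATTA vs GCTTT ✗; k=6: TAATTA vs GCTTTC ✗; k=7: TTAATTA vs GCTTTCA ✗.
No overlap length from 1 to 7 is perfect, so the longest perfect 3' overlap is 0.

Longest perfect overlap: 0 complementary base pairs; below the dimer-risk threshold (threshold 3).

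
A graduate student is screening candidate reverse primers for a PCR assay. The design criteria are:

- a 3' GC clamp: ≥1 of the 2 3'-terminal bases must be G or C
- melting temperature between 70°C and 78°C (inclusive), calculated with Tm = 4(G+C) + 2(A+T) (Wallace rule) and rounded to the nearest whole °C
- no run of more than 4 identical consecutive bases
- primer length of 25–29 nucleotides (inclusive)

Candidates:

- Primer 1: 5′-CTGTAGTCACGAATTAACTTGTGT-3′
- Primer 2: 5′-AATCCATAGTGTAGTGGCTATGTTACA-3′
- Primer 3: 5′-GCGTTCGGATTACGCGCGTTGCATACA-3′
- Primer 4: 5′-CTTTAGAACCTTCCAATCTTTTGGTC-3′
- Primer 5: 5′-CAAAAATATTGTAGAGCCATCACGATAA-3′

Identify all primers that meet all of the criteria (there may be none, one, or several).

Primer 2 and Primer 4.

Primer 1 (24 nt, A=6 T=9 G=5 C=4): 3' end GT has 1 G/C ✓; Tm = 2·15 + 4·9 = 66°C, outside 70–78°C ✗; longest run = 2 ✓; length 24, outside 25–29 ✗ — fails.
Primer 2 (27 nt, A=8 T=9 G=6 C=4): 3' end CA has 1 G/C ✓; Tm = 2·17 + 4·10 = 74°C ✓; longest run = 2 ✓; length 27 ✓ — passes.
Primer 3 (27 nt, A=5 T=7 G=8 C=7): 3' end CA has 1 G/C ✓; Tm = 2·12 + 4·15 = 84°C, outside 70–78°C ✗; longest run = 2 ✓; length 27 ✓ — fails.
Primer 4 (26 nt, A=5 T=11 G=3 C=7): 3' end TC has 1 G/C ✓; Tm = 2·16 + 4·10 = 72°C ✓; longest run = 4 ✓; length 26 ✓ — passes.
Primer 5 (28 nt, A=13 T=6 G=4 C=5): 3' end AA has 0 G/C, need ≥1 ✗; Tm = 2·19 + 4·9 = 74°C ✓; longest run = 5, exceeds 4 ✗; length 28 ✓ — fails.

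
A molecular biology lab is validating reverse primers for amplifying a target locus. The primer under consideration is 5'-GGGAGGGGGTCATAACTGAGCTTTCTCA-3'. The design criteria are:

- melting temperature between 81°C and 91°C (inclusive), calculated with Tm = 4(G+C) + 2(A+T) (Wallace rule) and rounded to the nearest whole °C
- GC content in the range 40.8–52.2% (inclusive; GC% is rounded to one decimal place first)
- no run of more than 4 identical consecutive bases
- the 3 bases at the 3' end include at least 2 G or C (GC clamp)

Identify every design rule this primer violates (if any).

Fails: GC content, homopolymer run, GC clamp.

Base counts: A=6, T=7, G=10, C=5 (length 28).
Tm: Tm = 2·13 + 4·15 = 86°C ✓
GC content: GC 15/28 = 53.6%, outside 40.8–52.2% ✗
homopolymer run: longest run = 5, exceeds 4 ✗
GC clamp: 3' end TCA has 1 G/C, need ≥2 ✗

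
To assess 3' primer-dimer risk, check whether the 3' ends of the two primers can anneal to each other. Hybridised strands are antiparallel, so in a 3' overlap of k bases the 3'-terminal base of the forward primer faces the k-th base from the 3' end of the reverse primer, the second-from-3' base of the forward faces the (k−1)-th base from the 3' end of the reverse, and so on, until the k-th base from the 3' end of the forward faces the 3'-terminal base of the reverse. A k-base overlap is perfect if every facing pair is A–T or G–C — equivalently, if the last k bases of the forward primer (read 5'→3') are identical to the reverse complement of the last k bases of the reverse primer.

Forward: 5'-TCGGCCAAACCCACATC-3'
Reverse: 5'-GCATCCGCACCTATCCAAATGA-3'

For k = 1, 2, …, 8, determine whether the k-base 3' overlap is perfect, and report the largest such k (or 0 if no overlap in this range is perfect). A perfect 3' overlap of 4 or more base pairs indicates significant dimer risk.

Last 8 bases (5'→3') — forward …CCCACATC, reverse …CCAAATGA.
Reverse complement of the reverse primer's last 8 bases: TCATTTGG; its first k bases are the reverse complement of the reverse primer's last k bases, so a perfect k-base overlap needs the forward primer's last k bases to equal them.
Comparing (forward last k vs required): k=1: C vs T ✗; k=2: TC vs TC ✓; k=3: ATC vs TCA ✗; k=4: CATC vs TCAT ✗; k=5: ACATC vs TCATT ✗; k=6: CACATC vs TCATTT ✗; k=7: CCACATC vs TCATTTG ✗; k=8: CCCACATC vs TCATTTGG ✗.
Only k = 2 is perfect, so the longest perfect 3' overlap is 2.

Longest perfect overlap: 2 complementary base pairs; below the dimer-risk threshold (threshold 4).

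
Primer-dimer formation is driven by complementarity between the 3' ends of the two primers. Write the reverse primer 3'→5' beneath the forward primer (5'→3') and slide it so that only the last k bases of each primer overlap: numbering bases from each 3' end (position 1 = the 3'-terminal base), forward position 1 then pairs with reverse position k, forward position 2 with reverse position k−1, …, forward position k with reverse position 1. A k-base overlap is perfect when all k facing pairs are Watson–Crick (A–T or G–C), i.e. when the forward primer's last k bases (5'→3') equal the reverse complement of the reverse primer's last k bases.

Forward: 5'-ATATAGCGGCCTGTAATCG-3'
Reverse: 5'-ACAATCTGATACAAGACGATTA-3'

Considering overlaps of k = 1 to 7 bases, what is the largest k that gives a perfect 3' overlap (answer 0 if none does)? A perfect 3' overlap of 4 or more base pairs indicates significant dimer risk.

Longest perfect overlap: 6 complementary base pairs; significant dimer risk (threshold 4).

Last 7 bases (5'→3') — forward …GTAATCG, reverse …ACGATTA.
Reverse complement of the reverse primer's last 7 bases: TAATCGT; its first k bases are the reverse complement of the reverse primer's last k bases, so a perfect k-base overlap needs the forward primer's last k bases to equal them.
Comparing (forward last k vs required): k=1: G vs T ✗; k=2: CG vs TA ✗; k=3: TCG vs TAA ✗; k=4: ATCG vs TAAT ✗; k=5: AATCG vs TAATC ✗; k=6: TAATCG vs TAATCG ✓; k=7: GTAATCG vs TAATCGT ✗.
Only k = 6 is perfect, so the longest perfect 3' overlap is 6.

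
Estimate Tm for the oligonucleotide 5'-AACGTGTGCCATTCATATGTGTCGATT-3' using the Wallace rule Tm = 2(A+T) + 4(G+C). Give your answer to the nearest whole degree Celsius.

76°C

Base counts: A=6, T=10, G=6, C=5 (length 27).
Tm = 2·(6+10) + 4·(6+5) = 2·16 + 4·11 = 32 + 44 = 76°C.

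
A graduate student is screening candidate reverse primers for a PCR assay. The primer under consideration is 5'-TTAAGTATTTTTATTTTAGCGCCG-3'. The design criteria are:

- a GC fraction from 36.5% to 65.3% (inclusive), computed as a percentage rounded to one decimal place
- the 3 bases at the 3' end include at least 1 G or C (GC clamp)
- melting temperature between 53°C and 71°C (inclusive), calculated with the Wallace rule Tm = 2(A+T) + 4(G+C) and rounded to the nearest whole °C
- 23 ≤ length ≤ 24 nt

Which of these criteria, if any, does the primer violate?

Base counts: A=5, T=12, G=4, C=3 (length 24).
GC content: GC 7/24 = 29.2%, outside 36.5–65.3% ✗
GC clamp: 3' end CCG has 3 G/C ✓
Tm: Tm = 2·17 + 4·7 = 62°C ✓
length: length 24 ✓

Fails: GC content.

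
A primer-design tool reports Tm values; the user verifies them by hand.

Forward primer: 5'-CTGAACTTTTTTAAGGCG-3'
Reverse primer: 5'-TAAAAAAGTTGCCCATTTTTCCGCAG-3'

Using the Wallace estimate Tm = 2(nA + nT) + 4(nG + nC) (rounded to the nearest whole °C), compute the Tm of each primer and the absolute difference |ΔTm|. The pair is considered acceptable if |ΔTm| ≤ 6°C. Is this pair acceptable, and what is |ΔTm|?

|ΔTm| = 22°C; the pair is not acceptable.

Forward: A=4 T=7 G=4 C=3 → Tm = 2·11 + 4·7 = 50°C.
Reverse: A=8 T=8 G=4 C=6 → Tm = 2·16 + 4·10 = 72°C.
|ΔTm| = |50 − 72| = 22°C, > 6°C.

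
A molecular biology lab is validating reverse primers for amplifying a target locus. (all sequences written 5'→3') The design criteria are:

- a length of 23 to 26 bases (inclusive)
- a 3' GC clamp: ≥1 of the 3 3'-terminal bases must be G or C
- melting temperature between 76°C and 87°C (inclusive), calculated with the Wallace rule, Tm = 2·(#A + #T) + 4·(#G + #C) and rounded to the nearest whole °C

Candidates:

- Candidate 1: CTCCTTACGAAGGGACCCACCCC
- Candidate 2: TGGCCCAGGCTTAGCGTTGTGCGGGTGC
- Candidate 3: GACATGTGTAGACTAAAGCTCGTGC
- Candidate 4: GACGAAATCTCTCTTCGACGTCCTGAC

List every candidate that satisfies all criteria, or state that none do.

Candidate 1 (23 nt, A=5 T=3 G=4 C=11): length 23 ✓; 3' end CCC has 3 G/C ✓; Tm = 2·8 + 4·15 = 76°C ✓ — passes.
Candidate 2 (28 nt, A=2 T=7 G=12 C=7): length 28, outside 23–26 ✗; 3' end TGC has 2 G/C ✓; Tm = 2·9 + 4·19 = 94°C, outside 76–87°C ✗ — fails.
Candidate 3 (25 nt, A=7 T=6 G=7 C=5): length 25 ✓; 3' end TGC has 2 G/C ✓; Tm = 2·13 + 4·12 = 74°C, outside 76–87°C ✗ — fails.
Candidate 4 (27 nt, A=6 T=7 G=5 C=9): length 27, outside 23–26 ✗; 3' end GAC has 2 G/C ✓; Tm = 2·13 + 4·14 = 82°C ✓ — fails.

Candidate 1 only.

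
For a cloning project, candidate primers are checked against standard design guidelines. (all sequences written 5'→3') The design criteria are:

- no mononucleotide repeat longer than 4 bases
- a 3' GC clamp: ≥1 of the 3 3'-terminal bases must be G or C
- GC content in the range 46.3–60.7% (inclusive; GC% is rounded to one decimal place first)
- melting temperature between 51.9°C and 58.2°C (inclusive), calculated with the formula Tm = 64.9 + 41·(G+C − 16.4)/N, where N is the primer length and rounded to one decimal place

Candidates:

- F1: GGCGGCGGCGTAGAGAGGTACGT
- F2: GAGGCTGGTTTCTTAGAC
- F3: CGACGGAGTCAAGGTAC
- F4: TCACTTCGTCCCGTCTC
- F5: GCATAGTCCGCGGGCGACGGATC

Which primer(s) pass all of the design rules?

F1 (23 nt, A=4 T=3 G=12 C=4): longest run = 2 ✓; 3' end CGT has 2 G/C ✓; GC 16/23 = 69.6%, outside 46.3–60.7% ✗; Tm = 64.9 + 41·(16 − 16.4)/23 = 64.2°C, outside 51.9–58.2°C ✗ — fails.
F2 (18 nt, A=3 T=6 G=6 C=3): longest run = 3 ✓; 3' end GAC has 2 G/C ✓; GC 9/18 = 50.0% ✓; Tm = 64.9 + 41·(9 − 16.4)/18 = 48.0°C, outside 51.9–58.2°C ✗ — fails.
F3 (17 nt, A=5 T=2 G=6 C=4): longest run = 2 ✓; 3' end TAC has 1 G/C ✓; GC 10/17 = 58.8% ✓; Tm = 64.9 + 41·(10 − 16.4)/17 = 49.5°C, outside 51.9–58.2°C ✗ — fails.
F4 (17 nt, A=1 T=6 G=2 C=8): longest run = 3 ✓; 3' end CTC has 2 G/C ✓; GC 10/17 = 58.8% ✓; Tm = 64.9 + 41·(10 − 16.4)/17 = 49.5°C, outside 51.9–58.2°C ✗ — fails.
F5 (23 nt, A=4 T=3 G=9 C=7): longest run = 3 ✓; 3' end ATC has 1 G/C ✓; GC 16/23 = 69.6%, outside 46.3–60.7% ✗; Tm = 64.9 + 41·(16 − 16.4)/23 = 64.2°C, outside 51.9–58.2°C ✗ — fails.

None of the candidates satisfy all criteria.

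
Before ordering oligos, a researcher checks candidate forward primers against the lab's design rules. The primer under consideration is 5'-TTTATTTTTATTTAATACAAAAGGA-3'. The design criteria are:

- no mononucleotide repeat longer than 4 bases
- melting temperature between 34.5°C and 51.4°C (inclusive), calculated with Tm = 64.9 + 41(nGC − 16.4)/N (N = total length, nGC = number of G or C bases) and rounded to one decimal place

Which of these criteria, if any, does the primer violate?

Fails: homopolymer run.

Base counts: A=10, T=12, G=2, C=1 (length 25).
homopolymer run: longest run = 5, exceeds 4 ✗
Tm: Tm = 64.9 + 41·(3 − 16.4)/25 = 42.9°C ✓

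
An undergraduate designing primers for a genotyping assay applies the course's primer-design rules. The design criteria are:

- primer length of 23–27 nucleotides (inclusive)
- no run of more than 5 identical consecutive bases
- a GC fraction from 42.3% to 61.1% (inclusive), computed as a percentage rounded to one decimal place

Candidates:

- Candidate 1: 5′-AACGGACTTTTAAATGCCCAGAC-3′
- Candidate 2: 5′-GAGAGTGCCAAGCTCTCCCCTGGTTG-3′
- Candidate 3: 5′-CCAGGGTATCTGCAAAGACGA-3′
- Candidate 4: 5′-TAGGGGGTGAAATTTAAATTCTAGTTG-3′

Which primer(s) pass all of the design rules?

Candidate 1 only.

Candidate 1 (23 nt, A=8 T=5 G=4 C=6): length 23 ✓; longest run = 4 ✓; GC 10/23 = 43.5% ✓ — passes.
Candidate 2 (26 nt, A=4 T=6 G=8 C=8): length 26 ✓; longest run = 4 ✓; GC 16/26 = 61.5%, outside 42.3–61.1% ✗ — fails.
Candidate 3 (21 nt, A=7 T=3 G=6 C=5): length 21, outside 23–27 ✗; longest run = 3 ✓; GC 11/21 = 52.4% ✓ — fails.
Candidate 4 (27 nt, A=8 T=10 G=8 C=1): length 27 ✓; longest run = 5 ✓; GC 9/27 = 33.3%, outside 42.3–61.1% ✗ — fails.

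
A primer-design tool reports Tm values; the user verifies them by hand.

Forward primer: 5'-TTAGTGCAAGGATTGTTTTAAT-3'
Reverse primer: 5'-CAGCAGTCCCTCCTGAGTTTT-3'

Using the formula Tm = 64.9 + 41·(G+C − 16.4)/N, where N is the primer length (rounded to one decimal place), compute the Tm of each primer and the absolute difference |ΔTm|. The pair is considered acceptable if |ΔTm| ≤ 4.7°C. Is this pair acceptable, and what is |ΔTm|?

|ΔTm| = 8.9°C; the pair is not acceptable.

Forward: G+C = 6, N = 22 → Tm = 64.9 + 41·(6 − 16.4)/22 = 45.5°C.
Reverse: G+C = 11, N = 21 → Tm = 64.9 + 41·(11 − 16.4)/21 = 54.4°C.
|ΔTm| = |45.5 − 54.4| = 8.9°C, > 4.7°C.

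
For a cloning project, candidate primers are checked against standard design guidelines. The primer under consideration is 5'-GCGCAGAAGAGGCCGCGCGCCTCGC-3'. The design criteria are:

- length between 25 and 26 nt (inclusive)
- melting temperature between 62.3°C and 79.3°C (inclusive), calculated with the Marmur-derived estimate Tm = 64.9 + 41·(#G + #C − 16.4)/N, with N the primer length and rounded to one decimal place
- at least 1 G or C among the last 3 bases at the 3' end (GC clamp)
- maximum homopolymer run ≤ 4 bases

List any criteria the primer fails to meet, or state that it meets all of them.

Meets all criteria.

Base counts: A=4, T=1, G=10, C=10 (length 25).
length: length 25 ✓
Tm: Tm = 64.9 + 41·(20 − 16.4)/25 = 70.8°C ✓
GC clamp: 3' end CGC has 3 G/C ✓
homopolymer run: longest run = 2 ✓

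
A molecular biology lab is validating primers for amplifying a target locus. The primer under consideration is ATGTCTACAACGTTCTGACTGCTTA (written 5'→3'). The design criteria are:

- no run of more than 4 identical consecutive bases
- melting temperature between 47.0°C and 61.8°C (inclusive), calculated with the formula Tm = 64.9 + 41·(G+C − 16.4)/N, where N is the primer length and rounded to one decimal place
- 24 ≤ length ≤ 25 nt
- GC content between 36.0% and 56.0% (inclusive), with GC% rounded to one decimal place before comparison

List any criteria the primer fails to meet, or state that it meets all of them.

Base counts: A=6, T=9, G=4, C=6 (length 25).
homopolymer run: longest run = 2 ✓
Tm: Tm = 64.9 + 41·(10 − 16.4)/25 = 54.4°C ✓
length: length 25 ✓
GC content: GC 10/25 = 40.0% ✓

Meets all criteria.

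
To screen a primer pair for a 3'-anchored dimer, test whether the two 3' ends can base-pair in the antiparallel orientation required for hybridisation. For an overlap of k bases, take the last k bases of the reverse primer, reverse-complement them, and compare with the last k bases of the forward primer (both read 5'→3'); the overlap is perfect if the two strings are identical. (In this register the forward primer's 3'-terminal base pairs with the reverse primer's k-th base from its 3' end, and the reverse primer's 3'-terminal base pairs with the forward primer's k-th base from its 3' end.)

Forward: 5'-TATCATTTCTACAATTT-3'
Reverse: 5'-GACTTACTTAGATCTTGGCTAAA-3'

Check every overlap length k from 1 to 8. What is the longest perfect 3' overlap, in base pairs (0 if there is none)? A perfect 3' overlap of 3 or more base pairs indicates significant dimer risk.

Last 8 bases (5'→3') — forward …TACAATTT, reverse …TGGCTAAA.
Reverse complement of the reverse primer's last 8 bases: TTTAGCCA; its first k bases are the reverse complement of the reverse primer's last k bases, so a perfect k-base overlap needs the forward primer's last k bases to equal them.
Comparing (forward last k vs required): k=1: T vs T ✓; k=2: TT vs TT ✓; k=3: TTT vs TTT ✓; k=4: ATTT vs TTTA ✗; k=5: AATTT vs TTTAG ✗; k=6: CAATTT vs TTTAGC ✗; k=7: ACAATTT vs TTTAGCC ✗; k=8: TACAATTT vs TTTAGCCA ✗.
Perfect overlaps at k = 1, 2, 3; the largest is 3.

Longest perfect overlap: 3 complementary base pairs; significant dimer risk (threshold 3).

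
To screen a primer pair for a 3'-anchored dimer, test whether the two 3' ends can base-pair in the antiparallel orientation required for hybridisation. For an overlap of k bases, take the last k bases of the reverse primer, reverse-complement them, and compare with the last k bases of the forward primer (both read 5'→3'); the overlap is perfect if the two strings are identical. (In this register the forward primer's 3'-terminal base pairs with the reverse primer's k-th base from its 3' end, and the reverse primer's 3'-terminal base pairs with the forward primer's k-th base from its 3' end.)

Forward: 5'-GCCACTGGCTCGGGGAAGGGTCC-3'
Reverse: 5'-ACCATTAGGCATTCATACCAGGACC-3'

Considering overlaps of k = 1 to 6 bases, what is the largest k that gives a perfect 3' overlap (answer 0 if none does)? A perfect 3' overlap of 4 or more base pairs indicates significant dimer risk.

Last 6 bases (5'→3') — forward …GGGTCC, reverse …AGGACC.
Reverse complement of the reverse primer's last 6 bases: GGTCCT; its first k bases are the reverse complement of the reverse primer's last k bases, so a perfect k-base overlap needs the forward primer's last k bases to equal them.
Comparing (forward last k vs required): k=1: C vs G ✗; k=2: CC vs GG ✗; k=3: TCC vs GGT ✗; k=4: GTCC vs GGTC ✗; k=5: GGTCC vs GGTCC ✓; k=6: GGGTCC vs GGTCCT ✗.
Only k = 5 is perfect, so the longest perfect 3' overlap is 5.

Longest perfect overlap: 5 complementary base pairs; significant dimer risk (threshold 4).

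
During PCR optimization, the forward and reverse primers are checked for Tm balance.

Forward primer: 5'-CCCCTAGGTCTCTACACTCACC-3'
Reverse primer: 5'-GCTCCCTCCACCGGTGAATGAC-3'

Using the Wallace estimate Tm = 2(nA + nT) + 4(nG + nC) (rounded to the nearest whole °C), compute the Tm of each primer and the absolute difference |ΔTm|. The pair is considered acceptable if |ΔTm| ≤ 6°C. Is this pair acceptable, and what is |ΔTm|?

Forward: A=4 T=5 G=2 C=11 → Tm = 2·9 + 4·13 = 70°C.
Reverse: A=4 T=4 G=5 C=9 → Tm = 2·8 + 4·14 = 72°C.
|ΔTm| = |70 − 72| = 2°C, ≤ 6°C.

|ΔTm| = 2°C; the pair is acceptable.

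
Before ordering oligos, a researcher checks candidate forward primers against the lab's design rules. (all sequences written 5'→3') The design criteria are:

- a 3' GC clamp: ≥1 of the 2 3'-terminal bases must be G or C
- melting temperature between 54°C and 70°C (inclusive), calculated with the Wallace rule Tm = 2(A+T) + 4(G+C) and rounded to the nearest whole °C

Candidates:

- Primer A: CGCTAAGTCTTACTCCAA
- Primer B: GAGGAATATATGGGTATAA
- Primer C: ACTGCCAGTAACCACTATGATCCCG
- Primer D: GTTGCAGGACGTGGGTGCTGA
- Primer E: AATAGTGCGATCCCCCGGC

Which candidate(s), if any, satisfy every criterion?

Primer D and Primer E.

Primer A (18 nt, A=5 T=5 G=2 C=6): 3' end AA has 0 G/C, need ≥1 ✗; Tm = 2·10 + 4·8 = 52°C, outside 54–70°C ✗ — fails.
Primer B (19 nt, A=8 T=5 G=6 C=0): 3' end AA has 0 G/C, need ≥1 ✗; Tm = 2·13 + 4·6 = 50°C, outside 54–70°C ✗ — fails.
Primer C (25 nt, A=7 T=5 G=4 C=9): 3' end CG has 2 G/C ✓; Tm = 2·12 + 4·13 = 76°C, outside 54–70°C ✗ — fails.
Primer D (21 nt, A=3 T=5 G=10 C=3): 3' end GA has 1 G/C ✓; Tm = 2·8 + 4·13 = 68°C ✓ — passes.
Primer E (19 nt, A=4 T=3 G=5 C=7): 3' end GC has 2 G/C ✓; Tm = 2·7 + 4·12 = 62°C ✓ — passes.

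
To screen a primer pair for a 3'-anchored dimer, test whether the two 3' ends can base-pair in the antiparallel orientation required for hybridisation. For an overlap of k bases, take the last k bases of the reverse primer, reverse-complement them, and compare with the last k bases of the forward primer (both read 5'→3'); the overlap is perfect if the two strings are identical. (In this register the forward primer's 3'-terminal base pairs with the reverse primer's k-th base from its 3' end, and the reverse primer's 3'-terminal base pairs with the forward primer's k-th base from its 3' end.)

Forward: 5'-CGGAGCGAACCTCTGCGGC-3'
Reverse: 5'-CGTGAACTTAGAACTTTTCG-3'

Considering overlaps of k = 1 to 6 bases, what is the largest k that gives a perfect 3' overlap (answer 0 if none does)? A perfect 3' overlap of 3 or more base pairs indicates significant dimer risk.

Last 6 bases (5'→3') — forward …TGCGGC, reverse …TTTTCG.
Reverse complement of the reverse primer's last 6 bases: CGAAAA; its first k bases are the reverse complement of the reverse primer's last k bases, so a perfect k-base overlap needs the forward primer's last k bases to equal them.
Comparing (forward last k vs required): k=1: C vs C ✓; k=2: GC vs CG ✗; k=3: GGC vs CGA ✗; k=4: CGGC vs CGAA ✗; k=5: GCGGC vs CGAAA ✗; k=6: TGCGGC vs CGAAAA ✗.
Only k = 1 is perfect, so the longest perfect 3' overlap is 1.

Longest perfect overlap: 1 complementary base pair; below the dimer-risk threshold (threshold 3).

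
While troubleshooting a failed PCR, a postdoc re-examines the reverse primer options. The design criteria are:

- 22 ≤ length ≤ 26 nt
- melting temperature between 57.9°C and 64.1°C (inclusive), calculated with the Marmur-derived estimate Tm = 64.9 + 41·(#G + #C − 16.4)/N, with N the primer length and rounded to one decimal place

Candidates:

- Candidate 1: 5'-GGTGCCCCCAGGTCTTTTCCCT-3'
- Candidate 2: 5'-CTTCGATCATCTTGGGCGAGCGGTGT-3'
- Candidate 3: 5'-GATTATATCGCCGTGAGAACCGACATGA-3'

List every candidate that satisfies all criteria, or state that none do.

Candidate 1 (22 nt, A=1 T=7 G=5 C=9): length 22 ✓; Tm = 64.9 + 41·(14 − 16.4)/22 = 60.4°C ✓ — passes.
Candidate 2 (26 nt, A=3 T=8 G=9 C=6): length 26 ✓; Tm = 64.9 + 41·(15 − 16.4)/26 = 62.7°C ✓ — passes.
Candidate 3 (28 nt, A=9 T=6 G=7 C=6): length 28, outside 22–26 ✗; Tm = 64.9 + 41·(13 − 16.4)/28 = 59.9°C ✓ — fails.

Candidate 1 and Candidate 2.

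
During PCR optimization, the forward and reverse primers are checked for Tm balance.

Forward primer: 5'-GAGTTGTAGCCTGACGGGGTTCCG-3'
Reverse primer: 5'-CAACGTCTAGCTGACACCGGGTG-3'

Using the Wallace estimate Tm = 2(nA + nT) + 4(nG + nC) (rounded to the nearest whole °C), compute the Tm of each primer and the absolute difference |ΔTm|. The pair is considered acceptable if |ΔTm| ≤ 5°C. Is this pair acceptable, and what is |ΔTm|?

|ΔTm| = 4°C; the pair is acceptable.

Forward: A=3 T=6 G=10 C=5 → Tm = 2·9 + 4·15 = 78°C.
Reverse: A=5 T=4 G=7 C=7 → Tm = 2·9 + 4·14 = 74°C.
|ΔTm| = |78 − 74| = 4°C, ≤ 5°C.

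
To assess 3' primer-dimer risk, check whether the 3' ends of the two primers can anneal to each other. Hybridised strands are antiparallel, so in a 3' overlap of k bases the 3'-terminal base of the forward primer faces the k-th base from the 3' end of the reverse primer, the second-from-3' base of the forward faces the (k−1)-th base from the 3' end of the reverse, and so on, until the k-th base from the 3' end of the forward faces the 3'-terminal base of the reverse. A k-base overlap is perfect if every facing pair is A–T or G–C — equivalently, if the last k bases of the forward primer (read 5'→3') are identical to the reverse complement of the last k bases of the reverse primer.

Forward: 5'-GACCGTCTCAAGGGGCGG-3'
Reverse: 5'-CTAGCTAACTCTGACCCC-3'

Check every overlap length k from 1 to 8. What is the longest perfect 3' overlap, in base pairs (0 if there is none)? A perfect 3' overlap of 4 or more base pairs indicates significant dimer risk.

Longest perfect overlap: 2 complementary base pairs; below the dimer-risk threshold (threshold 4).

Last 8 bases (5'→3') — forward …AGGGGCGG, reverse …CTGACCCC.
Reverse complement of the reverse primer's last 8 bases: GGGGTCAG; its first k bases are the reverse complement of the reverse primer's last k bases, so a perfect k-base overlap needs the forward primer's last k bases to equal them.
Comparing (forward last k vs required): k=1: G vs G ✓; k=2: GG vs GG ✓; k=3: CGG vs GGG ✗; k=4: GCGG vs GGGG ✗; k=5: GGCGG vs GGGGT ✗; k=6: GGGCGG vs GGGGTC ✗; k=7: GGGGCGG vs GGGGTCA ✗; k=8: AGGGGCGG vs GGGGTCAG ✗.
Perfect overlaps at k = 1, 2; the largest is 2.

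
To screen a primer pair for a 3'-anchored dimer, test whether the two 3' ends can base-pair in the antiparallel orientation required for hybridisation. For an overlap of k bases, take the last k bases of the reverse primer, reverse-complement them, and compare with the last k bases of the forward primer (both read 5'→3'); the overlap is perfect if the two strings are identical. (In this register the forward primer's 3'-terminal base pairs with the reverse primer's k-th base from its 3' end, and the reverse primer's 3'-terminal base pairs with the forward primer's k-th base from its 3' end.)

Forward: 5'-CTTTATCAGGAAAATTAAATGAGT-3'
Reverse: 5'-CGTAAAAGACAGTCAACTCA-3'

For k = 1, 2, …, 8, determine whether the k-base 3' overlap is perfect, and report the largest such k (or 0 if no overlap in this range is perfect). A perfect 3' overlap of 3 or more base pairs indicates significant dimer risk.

Last 8 bases (5'→3') — forward …AAATGAGT, reverse …TCAACTCA.
Reverse complement of the reverse primer's last 8 bases: TGAGTTGA; its first k bases are the reverse complement of the reverse primer's last k bases, so a perfect k-base overlap needs the forward primer's last k bases to equal them.
Comparing (forward last k vs required): k=1: T vs T ✓; k=2: GT vs TG ✗; k=3: AGT vs TGA ✗; k=4: GAGT vs TGAG ✗; k=5: TGAGT vs TGAGT ✓; k=6: ATGAGT vs TGAGTT ✗; k=7: AATGAGT vs TGAGTTG ✗; k=8: AAATGAGT vs TGAGTTGA ✗.
Perfect overlaps at k = 1, 5; the largest is 5.

Longest perfect overlap: 5 complementary base pairs; significant dimer risk (threshold 3).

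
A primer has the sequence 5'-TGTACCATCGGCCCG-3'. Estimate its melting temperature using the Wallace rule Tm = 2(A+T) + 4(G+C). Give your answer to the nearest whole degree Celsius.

Base counts: A=2, T=3, G=4, C=6 (length 15).
Tm = 2·(2+3) + 4·(4+6) = 2·5 + 4·10 = 10 + 40 = 50°C.

50°C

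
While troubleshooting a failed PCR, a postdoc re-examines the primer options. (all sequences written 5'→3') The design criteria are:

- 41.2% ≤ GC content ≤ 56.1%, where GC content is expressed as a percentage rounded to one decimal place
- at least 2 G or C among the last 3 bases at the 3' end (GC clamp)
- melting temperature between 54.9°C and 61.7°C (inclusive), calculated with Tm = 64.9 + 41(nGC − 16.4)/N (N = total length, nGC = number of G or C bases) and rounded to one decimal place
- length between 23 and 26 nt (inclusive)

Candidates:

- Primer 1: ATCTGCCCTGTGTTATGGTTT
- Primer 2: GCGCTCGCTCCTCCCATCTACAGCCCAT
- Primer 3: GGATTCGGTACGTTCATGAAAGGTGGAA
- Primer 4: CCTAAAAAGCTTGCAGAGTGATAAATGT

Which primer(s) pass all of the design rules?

None of the candidates satisfy all criteria.

Primer 1 (21 nt, A=2 T=10 G=5 C=4): GC 9/21 = 42.9% ✓; 3' end TTT has 0 G/C, need ≥2 ✗; Tm = 64.9 + 41·(9 − 16.4)/21 = 50.5°C, outside 54.9–61.7°C ✗; length 21, outside 23–26 ✗ — fails.
Primer 2 (28 nt, A=4 T=6 G=4 C=14): GC 18/28 = 64.3%, outside 41.2–56.1% ✗; 3' end CAT has 1 G/C, need ≥2 ✗; Tm = 64.9 + 41·(18 − 16.4)/28 = 67.2°C, outside 54.9–61.7°C ✗; length 28, outside 23–26 ✗ — fails.
Primer 3 (28 nt, A=8 T=7 G=10 C=3): GC 13/28 = 46.4% ✓; 3' end GAA has 1 G/C, need ≥2 ✗; Tm = 64.9 + 41·(13 − 16.4)/28 = 59.9°C ✓; length 28, outside 23–26 ✗ — fails.
Primer 4 (28 nt, A=11 T=7 G=6 C=4): GC 10/28 = 35.7%, outside 41.2–56.1% ✗; 3' end TGT has 1 G/C, need ≥2 ✗; Tm = 64.9 + 41·(10 − 16.4)/28 = 55.5°C ✓; length 28, outside 23–26 ✗ — fails.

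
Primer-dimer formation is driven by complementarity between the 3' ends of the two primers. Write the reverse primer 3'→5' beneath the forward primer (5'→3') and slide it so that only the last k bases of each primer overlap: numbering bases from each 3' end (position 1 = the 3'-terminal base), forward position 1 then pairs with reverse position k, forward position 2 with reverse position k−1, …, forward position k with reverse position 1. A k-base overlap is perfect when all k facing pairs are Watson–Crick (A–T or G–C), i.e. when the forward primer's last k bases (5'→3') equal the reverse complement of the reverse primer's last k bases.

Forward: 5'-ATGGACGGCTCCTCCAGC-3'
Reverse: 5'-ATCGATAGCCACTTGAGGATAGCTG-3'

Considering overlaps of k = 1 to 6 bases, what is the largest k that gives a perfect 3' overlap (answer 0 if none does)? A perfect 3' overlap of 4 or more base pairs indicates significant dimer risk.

Longest perfect overlap: 4 complementary base pairs; significant dimer risk (threshold 4).

Last 6 bases (5'→3') — forward …TCCAGC, reverse …TAGCTG.
Reverse complement of the reverse primer's last 6 bases: CAGCTA; its first k bases are the reverse complement of the reverse primer's last k bases, so a perfect k-base overlap needs the forward primer's last k bases to equal them.
Comparing (forward last k vs required): k=1: C vs C ✓; k=2: GC vs CA ✗; k=3: AGC vs CAG ✗; k=4: CAGC vs CAGC ✓; k=5: CCAGC vs CAGCT ✗; k=6: TCCAGC vs CAGCTA ✗.
Perfect overlaps at k = 1, 4; the largest is 4.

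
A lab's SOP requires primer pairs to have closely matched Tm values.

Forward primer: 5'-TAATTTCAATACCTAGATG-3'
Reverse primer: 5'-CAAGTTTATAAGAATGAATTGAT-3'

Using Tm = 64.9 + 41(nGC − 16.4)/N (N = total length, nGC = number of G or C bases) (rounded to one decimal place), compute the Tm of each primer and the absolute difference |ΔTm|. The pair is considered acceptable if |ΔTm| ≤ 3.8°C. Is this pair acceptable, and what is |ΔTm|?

Forward: G+C = 5, N = 19 → Tm = 64.9 + 41·(5 − 16.4)/19 = 40.3°C.
Reverse: G+C = 5, N = 23 → Tm = 64.9 + 41·(5 − 16.4)/23 = 44.6°C.
|ΔTm| = |40.3 − 44.6| = 4.3°C, > 3.8°C.

|ΔTm| = 4.3°C; the pair is not acceptable.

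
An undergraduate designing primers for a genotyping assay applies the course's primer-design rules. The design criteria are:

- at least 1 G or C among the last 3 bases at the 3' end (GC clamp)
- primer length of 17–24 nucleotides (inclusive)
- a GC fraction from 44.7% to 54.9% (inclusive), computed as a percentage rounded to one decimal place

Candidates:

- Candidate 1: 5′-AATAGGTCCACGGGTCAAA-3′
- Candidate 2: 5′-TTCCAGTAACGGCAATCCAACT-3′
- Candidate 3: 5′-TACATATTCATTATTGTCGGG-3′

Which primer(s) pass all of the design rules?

Candidate 2 only.

Candidate 1 (19 nt, A=7 T=3 G=5 C=4): 3' end AAA has 0 G/C, need ≥1 ✗; length 19 ✓; GC 9/19 = 47.4% ✓ — fails.
Candidate 2 (22 nt, A=7 T=5 G=3 C=7): 3' end ACT has 1 G/C ✓; length 22 ✓; GC 10/22 = 45.5% ✓ — passes.
Candidate 3 (21 nt, A=5 T=9 G=4 C=3): 3' end GGG has 3 G/C ✓; length 21 ✓; GC 7/21 = 33.3%, outside 44.7–54.9% ✗ — fails.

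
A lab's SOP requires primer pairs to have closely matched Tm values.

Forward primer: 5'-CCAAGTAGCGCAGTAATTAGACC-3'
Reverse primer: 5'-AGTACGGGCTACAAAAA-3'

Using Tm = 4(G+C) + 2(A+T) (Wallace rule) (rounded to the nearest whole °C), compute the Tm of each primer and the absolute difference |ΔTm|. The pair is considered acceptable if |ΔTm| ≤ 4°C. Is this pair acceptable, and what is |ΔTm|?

|ΔTm| = 20°C; the pair is not acceptable.

Forward: A=8 T=4 G=5 C=6 → Tm = 2·12 + 4·11 = 68°C.
Reverse: A=8 T=2 G=4 C=3 → Tm = 2·10 + 4·7 = 48°C.
|ΔTm| = |68 − 48| = 20°C, > 4°C.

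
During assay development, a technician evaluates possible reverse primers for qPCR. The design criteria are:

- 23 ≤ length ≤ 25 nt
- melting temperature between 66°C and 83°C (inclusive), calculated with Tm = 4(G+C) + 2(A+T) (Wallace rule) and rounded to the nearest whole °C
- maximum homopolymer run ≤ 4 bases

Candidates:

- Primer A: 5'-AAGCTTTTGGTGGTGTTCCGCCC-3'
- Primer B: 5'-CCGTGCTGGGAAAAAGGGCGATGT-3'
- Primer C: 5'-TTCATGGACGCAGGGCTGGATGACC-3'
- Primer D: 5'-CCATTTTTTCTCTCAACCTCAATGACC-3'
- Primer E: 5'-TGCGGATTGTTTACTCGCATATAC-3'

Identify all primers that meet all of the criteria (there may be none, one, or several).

Primer A, Primer C and Primer E.

Primer A (23 nt, A=2 T=8 G=7 C=6): length 23 ✓; Tm = 2·10 + 4·13 = 72°C ✓; longest run = 4 ✓ — passes.
Primer B (24 nt, A=6 T=4 G=10 C=4): length 24 ✓; Tm = 2·10 + 4·14 = 76°C ✓; longest run = 5, exceeds 4 ✗ — fails.
Primer C (25 nt, A=5 T=5 G=9 C=6): length 25 ✓; Tm = 2·10 + 4·15 = 80°C ✓; longest run = 3 ✓ — passes.
Primer D (27 nt, A=6 T=10 G=1 C=10): length 27, outside 23–25 ✗; Tm = 2·16 + 4·11 = 76°C ✓; longest run = 6, exceeds 4 ✗ — fails.
Primer E (24 nt, A=5 T=9 G=5 C=5): length 24 ✓; Tm = 2·14 + 4·10 = 68°C ✓; longest run = 3 ✓ — passes.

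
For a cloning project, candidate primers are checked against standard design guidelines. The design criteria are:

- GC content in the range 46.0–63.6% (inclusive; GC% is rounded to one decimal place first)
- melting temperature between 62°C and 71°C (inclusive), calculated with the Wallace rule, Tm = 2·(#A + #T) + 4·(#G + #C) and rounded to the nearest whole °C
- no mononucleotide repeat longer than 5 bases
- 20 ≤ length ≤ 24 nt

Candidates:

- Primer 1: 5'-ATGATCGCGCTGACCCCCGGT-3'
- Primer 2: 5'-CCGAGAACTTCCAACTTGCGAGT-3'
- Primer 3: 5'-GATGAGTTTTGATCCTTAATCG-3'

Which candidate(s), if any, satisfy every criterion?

Primer 1 (21 nt, A=3 T=4 G=6 C=8): GC 14/21 = 66.7%, outside 46.0–63.6% ✗; Tm = 2·7 + 4·14 = 70°C ✓; longest run = 5 ✓; length 21 ✓ — fails.
Primer 2 (23 nt, A=6 T=5 G=5 C=7): GC 12/23 = 52.2% ✓; Tm = 2·11 + 4·12 = 70°C ✓; longest run = 2 ✓; length 23 ✓ — passes.
Primer 3 (22 nt, A=5 T=9 G=5 C=3): GC 8/22 = 36.4%, outside 46.0–63.6% ✗; Tm = 2·14 + 4·8 = 60°C, outside 62–71°C ✗; longest run = 4 ✓; length 22 ✓ — fails.

Primer 2 only.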